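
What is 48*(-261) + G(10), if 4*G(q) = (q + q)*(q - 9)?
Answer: -12523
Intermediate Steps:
G(q) = q*(-9 + q)/2 (G(q) = ((q + q)*(q - 9))/4 = ((2*q)*(-9 + q))/4 = (2*q*(-9 + q))/4 = q*(-9 + q)/2)
48*(-261) + G(10) = 48*(-261) + (½)*10*(-9 + 10) = -12528 + (½)*10*1 = -12528 + 5 = -12523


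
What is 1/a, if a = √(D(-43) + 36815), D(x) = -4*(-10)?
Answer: √455/4095 ≈ 0.0052090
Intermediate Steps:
D(x) = 40
a = 9*√455 (a = √(40 + 36815) = √36855 = 9*√455 ≈ 191.98)
1/a = 1/(9*√455) = √455/4095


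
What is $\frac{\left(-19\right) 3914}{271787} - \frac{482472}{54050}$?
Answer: $- \frac{67574549882}{7345043675} \approx -9.2$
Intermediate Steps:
$\frac{\left(-19\right) 3914}{271787} - \frac{482472}{54050} = \left(-74366\right) \frac{1}{271787} - \frac{241236}{27025} = - \frac{74366}{271787} - \frac{241236}{27025} = - \frac{67574549882}{7345043675}$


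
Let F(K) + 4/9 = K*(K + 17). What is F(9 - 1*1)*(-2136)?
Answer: -1278752/3 ≈ -4.2625e+5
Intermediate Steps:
F(K) = -4/9 + K*(17 + K) (F(K) = -4/9 + K*(K + 17) = -4/9 + K*(17 + K))
F(9 - 1*1)*(-2136) = (-4/9 + (9 - 1*1)² + 17*(9 - 1*1))*(-2136) = (-4/9 + (9 - 1)² + 17*(9 - 1))*(-2136) = (-4/9 + 8² + 17*8)*(-2136) = (-4/9 + 64 + 136)*(-2136) = (1796/9)*(-2136) = -1278752/3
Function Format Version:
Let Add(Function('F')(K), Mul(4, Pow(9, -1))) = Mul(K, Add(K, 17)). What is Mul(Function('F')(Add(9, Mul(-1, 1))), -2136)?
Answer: Rational(-1278752, 3) ≈ -4.2625e+5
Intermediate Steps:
Function('F')(K) = Add(Rational(-4, 9), Mul(K, Add(17, K))) (Function('F')(K) = Add(Rational(-4, 9), Mul(K, Add(K, 17))) = Add(Rational(-4, 9), Mul(K, Add(17, K))))
Mul(Function('F')(Add(9, Mul(-1, 1))), -2136) = Mul(Add(Rational(-4, 9), Pow(Add(9, Mul(-1, 1)), 2), Mul(17, Add(9, Mul(-1, 1)))), -2136) = Mul(Add(Rational(-4, 9), Pow(Add(9, -1), 2), Mul(17, Add(9, -1))), -2136) = Mul(Add(Rational(-4, 9), Pow(8, 2), Mul(17, 8)), -2136) = Mul(Add(Rational(-4, 9), 64, 136), -2136) = Mul(Rational(1796, 9), -2136) = Rational(-1278752, 3)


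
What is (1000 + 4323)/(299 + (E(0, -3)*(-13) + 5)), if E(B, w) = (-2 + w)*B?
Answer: 5323/304 ≈ 17.510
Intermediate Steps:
E(B, w) = B*(-2 + w)
(1000 + 4323)/(299 + (E(0, -3)*(-13) + 5)) = (1000 + 4323)/(299 + ((0*(-2 - 3))*(-13) + 5)) = 5323/(299 + ((0*(-5))*(-13) + 5)) = 5323/(299 + (0*(-13) + 5)) = 5323/(299 + (0 + 5)) = 5323/(299 + 5) = 5323/304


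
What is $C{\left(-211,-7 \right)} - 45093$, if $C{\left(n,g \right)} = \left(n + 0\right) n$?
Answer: $-572$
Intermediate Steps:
$C{\left(n,g \right)} = n^{2}$ ($C{\left(n,g \right)} = n n = n^{2}$)
$C{\left(-211,-7 \right)} - 45093 = \left(-211\right)^{2} - 45093 = 44521 - 45093 = -572$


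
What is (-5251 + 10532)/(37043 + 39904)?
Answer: 5281/76947 ≈ 0.068632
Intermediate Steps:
(-5251 + 10532)/(37043 + 39904) = 5281/76947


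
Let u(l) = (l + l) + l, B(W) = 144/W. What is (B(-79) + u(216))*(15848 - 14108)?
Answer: 88823520/79 ≈ 1.1243e+6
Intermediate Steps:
u(l) = 3*l (u(l) = 2*l + l = 3*l)
(B(-79) + u(216))*(15848 - 14108) = (144/(-79) + 3*216)*(15848 - 14108) = (144*(-1/79) + 648)*1740 = (-144/79 + 648)*1740 = (51048/79)*1740 = 88823520/79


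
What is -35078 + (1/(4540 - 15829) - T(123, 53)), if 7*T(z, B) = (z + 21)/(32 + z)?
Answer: -429656789771/12248565 ≈ -35078.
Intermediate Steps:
T(z, B) = (21 + z)/(7*(32 + z)) (T(z, B) = ((z + 21)/(32 + z))/7 = ((21 + z)/(32 + z))/7 = (21 + z)/(7*(32 + z)))
-35078 + (1/(4540 - 15829) - T(123, 53)) = -35078 + (1/(4540 - 15829) - (21 + 123)/(7*(32 + 123))) = -35078 + (1/(-11289) - 144/(7*155)) = -35078 + (-1/11289 - 144/(7*155)) = -35078 + (-1/11289 - 1*144/1085) = -35078 + (-1/11289 - 144/1085) = -35078 - 1626701/12248565 = -429656789771/12248565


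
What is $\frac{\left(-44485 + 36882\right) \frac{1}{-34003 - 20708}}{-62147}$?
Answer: $- \frac{7603}{3400124517} \approx -2.2361 \cdot 10^{-6}$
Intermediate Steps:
$\frac{\left(-44485 + 36882\right) \frac{1}{-34003 - 20708}}{-62147} = - \frac{7603}{-54711} \left(- \frac{1}{62147}\right) = \left(-7603\right) \left(- \frac{1}{54711}\right) \left(- \frac{1}{62147}\right) = \frac{7603}{54711} \left(- \frac{1}{62147}\right) = - \frac{7603}{3400124517}$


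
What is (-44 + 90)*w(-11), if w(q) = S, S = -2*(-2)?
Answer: 184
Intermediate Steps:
S = 4
w(q) = 4
(-44 + 90)*w(-11) = (-44 + 90)*4 = 46*4 = 184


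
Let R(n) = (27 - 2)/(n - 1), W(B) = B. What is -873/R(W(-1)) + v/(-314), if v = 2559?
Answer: 484269/7850 ≈ 61.690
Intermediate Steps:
R(n) = 25/(-1 + n)
-873/R(W(-1)) + v/(-314) = -873/(25/(-1 - 1)) + 2559/(-314) = -873/(25/(-2)) + 2559*(-1/314) = -873/(25*(-½)) - 2559/314 = -873/(-25/2) - 2559/314 = -873*(-2/25) - 2559/314 = 1746/25 - 2559/314 = 484269/7850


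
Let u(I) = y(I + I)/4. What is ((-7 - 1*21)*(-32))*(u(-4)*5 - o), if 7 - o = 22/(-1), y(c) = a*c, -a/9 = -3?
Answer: -267904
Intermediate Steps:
a = 27 (a = -9*(-3) = 27)
y(c) = 27*c
o = 29 (o = 7 - 22/(-1) = 7 - 22*(-1) = 7 - 1*(-22) = 7 + 22 = 29)
u(I) = 27*I/2 (u(I) = (27*(I + I))/4 = (27*(2*I))*(¼) = (54*I)*(¼) = 27*I/2)
((-7 - 1*21)*(-32))*(u(-4)*5 - o) = ((-7 - 1*21)*(-32))*(((27/2)*(-4))*5 - 1*29) = ((-7 - 21)*(-32))*(-54*5 - 29) = (-28*(-32))*(-270 - 29) = 896*(-299) = -267904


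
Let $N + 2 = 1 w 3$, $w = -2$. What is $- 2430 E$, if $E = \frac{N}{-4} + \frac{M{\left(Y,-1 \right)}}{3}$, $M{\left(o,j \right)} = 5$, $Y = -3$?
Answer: $-8910$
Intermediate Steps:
$N = -8$ ($N = -2 + 1 \left(-2\right) 3 = -2 - 6 = -8$)
$E = \frac{11}{3}$ ($E = - \frac{8}{-4} + \frac{5}{3} = \left(-8\right) \left(- \frac{1}{4}\right) + 5 \cdot \frac{1}{3} = 2 + \frac{5}{3} = \frac{11}{3} \approx 3.6667$)
$- 2430 E = - \frac{2430 \cdot 11}{3} = \left(-1\right) 8910 = -8910$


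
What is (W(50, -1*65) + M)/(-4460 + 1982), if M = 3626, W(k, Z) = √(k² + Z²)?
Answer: -259/177 - 5*√269/2478 ≈ -1.4964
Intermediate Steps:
W(k, Z) = √(Z² + k²)
(W(50, -1*65) + M)/(-4460 + 1982) = (√((-1*65)² + 50²) + 3626)/(-4460 + 1982) = (√((-65)² + 2500) + 3626)/(-2478) = (√(4225 + 2500) + 3626)*(-1/2478) = (√6725 + 3626)*(-1/2478) = (5*√269 + 3626)*(-1/2478) = (3626 + 5*√269)*(-1/2478) = -259/177 - 5*√269/2478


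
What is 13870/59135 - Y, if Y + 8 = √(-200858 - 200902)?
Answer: 97390/11827 - 36*I*√310 ≈ 8.2345 - 633.85*I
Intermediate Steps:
Y = -8 + 36*I*√310 (Y = -8 + √(-200858 - 200902) = -8 + √(-401760) = -8 + 36*I*√310 ≈ -8.0 + 633.85*I)
13870/59135 - Y = 13870/59135 - (-8 + 36*I*√310) = 13870*(1/59135) + (8 - 36*I*√310) = 2774/11827 + (8 - 36*I*√310) = 97390/11827 - 36*I*√310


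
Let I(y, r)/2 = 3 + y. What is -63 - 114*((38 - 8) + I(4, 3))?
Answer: -5079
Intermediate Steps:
I(y, r) = 6 + 2*y (I(y, r) = 2*(3 + y) = 6 + 2*y)
-63 - 114*((38 - 8) + I(4, 3)) = -63 - 114*((38 - 8) + (6 + 2*4)) = -63 - 114*(30 + (6 + 8)) = -63 - 114*(30 + 14) = -63 - 114*44 = -63 - 5016 = -5079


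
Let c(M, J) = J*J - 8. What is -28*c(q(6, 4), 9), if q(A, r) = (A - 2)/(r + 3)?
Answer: -2044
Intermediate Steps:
q(A, r) = (-2 + A)/(3 + r)
c(M, J) = -8 + J**2 (c(M, J) = J**2 - 8 = -8 + J**2)
-28*c(q(6, 4), 9) = -28*(-8 + 9**2) = -28*(-8 + 81) = -28*73 = -2044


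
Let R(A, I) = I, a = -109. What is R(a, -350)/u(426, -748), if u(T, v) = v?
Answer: 175/374 ≈ 0.46791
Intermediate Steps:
R(a, -350)/u(426, -748) = -350/(-748) = -350*(-1/748) = 175/374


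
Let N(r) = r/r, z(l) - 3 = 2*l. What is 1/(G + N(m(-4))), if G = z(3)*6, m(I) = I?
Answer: 1/55 ≈ 0.018182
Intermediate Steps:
z(l) = 3 + 2*l
N(r) = 1
G = 54 (G = (3 + 2*3)*6 = (3 + 6)*6 = 9*6 = 54)
1/(G + N(m(-4))) = 1/(54 + 1) = 1/55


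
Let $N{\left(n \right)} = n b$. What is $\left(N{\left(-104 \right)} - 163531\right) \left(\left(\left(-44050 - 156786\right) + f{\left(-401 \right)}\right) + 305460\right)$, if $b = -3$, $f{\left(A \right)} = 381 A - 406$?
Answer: $7926404297$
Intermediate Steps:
$f{\left(A \right)} = -406 + 381 A$
$N{\left(n \right)} = - 3 n$ ($N{\left(n \right)} = n \left(-3\right) = - 3 n$)
$\left(N{\left(-104 \right)} - 163531\right) \left(\left(\left(-44050 - 156786\right) + f{\left(-401 \right)}\right) + 305460\right) = \left(\left(-3\right) \left(-104\right) - 163531\right) \left(\left(\left(-44050 - 156786\right) + \left(-406 + 381 \left(-401\right)\right)\right) + 305460\right) = \left(312 - 163531\right) \left(\left(-200836 - 153187\right) + 305460\right) = - 163219 \left(\left(-200836 - 153187\right) + 305460\right) = - 163219 \left(-354023 + 305460\right) = \left(-163219\right) \left(-48563\right) = 7926404297$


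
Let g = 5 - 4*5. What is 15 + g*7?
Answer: -90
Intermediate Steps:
g = -15 (g = 5 - 20 = -15)
15 + g*7 = 15 - 15*7 = 15 - 105 = -90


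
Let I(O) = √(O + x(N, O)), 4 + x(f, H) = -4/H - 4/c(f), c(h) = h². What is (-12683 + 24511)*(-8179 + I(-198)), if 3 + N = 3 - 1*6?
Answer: -96741212 + 35484*I*√2717/11 ≈ -9.6741e+7 + 1.6815e+5*I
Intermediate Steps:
N = -6 (N = -3 + (3 - 1*6) = -3 + (3 - 6) = -3 - 3 = -6)
x(f, H) = -4 - 4/H - 4/f² (x(f, H) = -4 + (-4/H - 4/f²) = -4 - 4/H - 4/f²)
I(O) = √(-37/9 + O - 4/O) (I(O) = √(O + (-4 - 4/O - 4/(-6)²)) = √(O + (-4 - 4/O - 4*1/36)) = √(O + (-4 - 4/O - ⅑)) = √(O + (-37/9 - 4/O)) = √(-37/9 + O - 4/O))
(-12683 + 24511)*(-8179 + I(-198)) = (-12683 + 24511)*(-8179 + √(-37 - 36/(-198) + 9*(-198))/3) = 11828*(-8179 + √(-37 - 36*(-1/198) - 1782)/3) = 11828*(-8179 + √(-37 + 2/11 - 1782)/3) = 11828*(-8179 + √(-20007/11)/3) = 11828*(-8179 + (9*I*√2717/11)/3) = 11828*(-8179 + 3*I*√2717/11) = -96741212 + 35484*I*√2717/11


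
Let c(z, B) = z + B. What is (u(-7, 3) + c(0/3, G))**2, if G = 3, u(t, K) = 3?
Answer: 36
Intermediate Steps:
c(z, B) = B + z
(u(-7, 3) + c(0/3, G))**2 = (3 + (3 + 0/3))**2 = (3 + (3 + 0*(1/3)))**2 = (3 + (3 + 0))**2 = (3 + 3)**2 = 6**2 = 36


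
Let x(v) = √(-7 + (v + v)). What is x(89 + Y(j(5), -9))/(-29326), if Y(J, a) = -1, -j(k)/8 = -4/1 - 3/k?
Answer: -13/29326 ≈ -0.00044329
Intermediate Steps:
j(k) = 32 + 24/k (j(k) = -8*(-4/1 - 3/k) = -8*(-4*1 - 3/k) = -8*(-4 - 3/k) = 32 + 24/k)
x(v) = √(-7 + 2*v)
x(89 + Y(j(5), -9))/(-29326) = √(-7 + 2*(89 - 1))/(-29326) = √(-7 + 2*88)*(-1/29326) = √(-7 + 176)*(-1/29326) = √169*(-1/29326) = 13*(-1/29326) = -13/29326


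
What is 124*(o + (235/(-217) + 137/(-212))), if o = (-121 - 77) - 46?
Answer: -11304525/371 ≈ -30470.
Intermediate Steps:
o = -244 (o = -198 - 46 = -244)
124*(o + (235/(-217) + 137/(-212))) = 124*(-244 + (235/(-217) + 137/(-212))) = 124*(-244 + (235*(-1/217) + 137*(-1/212))) = 124*(-244 + (-235/217 - 137/212)) = 124*(-244 - 79549/46004) = 124*(-11304525/46004) = -11304525/371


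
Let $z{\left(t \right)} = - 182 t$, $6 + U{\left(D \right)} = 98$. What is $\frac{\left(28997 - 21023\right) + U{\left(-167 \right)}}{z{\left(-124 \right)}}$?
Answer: $\frac{4033}{11284} \approx 0.35741$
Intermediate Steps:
$U{\left(D \right)} = 92$ ($U{\left(D \right)} = -6 + 98 = 92$)
$\frac{\left(28997 - 21023\right) + U{\left(-167 \right)}}{z{\left(-124 \right)}} = \frac{\left(28997 - 21023\right) + 92}{\left(-182\right) \left(-124\right)} = \frac{7974 + 92}{22568} = 8066 \cdot \frac{1}{22568} = \frac{4033}{11284}$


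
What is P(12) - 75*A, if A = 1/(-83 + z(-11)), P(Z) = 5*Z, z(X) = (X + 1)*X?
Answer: 515/9 ≈ 57.222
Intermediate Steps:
z(X) = X*(1 + X) (z(X) = (1 + X)*X = X*(1 + X))
A = 1/27 (A = 1/(-83 - 11*(1 - 11)) = 1/(-83 - 11*(-10)) = 1/(-83 + 110) = 1/27 ≈ 0.037037)
P(12) - 75*A = 5*12 - 75*1/27 = 60 - 25/9 = 515/9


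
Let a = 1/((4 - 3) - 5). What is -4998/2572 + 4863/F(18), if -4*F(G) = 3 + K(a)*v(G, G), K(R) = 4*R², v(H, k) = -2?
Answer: -50043039/6430 ≈ -7782.7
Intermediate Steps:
a = -¼ (a = 1/(1 - 5) = 1/(-4) = -¼ ≈ -0.25000)
F(G) = -5/8 (F(G) = -(3 + (4*(-¼)²)*(-2))/4 = -(3 + (4*(1/16))*(-2))/4 = -(3 + (¼)*(-2))/4 = -(3 - ½)/4 = -¼*5/2 = -5/8)
-4998/2572 + 4863/F(18) = -4998/2572 + 4863/(-5/8) = -4998*1/2572 + 4863*(-8/5) = -2499/1286 - 38904/5 = -50043039/6430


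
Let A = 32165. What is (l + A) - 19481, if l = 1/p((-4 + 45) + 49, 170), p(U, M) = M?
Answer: 2156281/170 ≈ 12684.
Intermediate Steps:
l = 1/170 ≈ 0.0058824
(l + A) - 19481 = (1/170 + 32165) - 19481 = 5468051/170 - 19481 = 2156281/170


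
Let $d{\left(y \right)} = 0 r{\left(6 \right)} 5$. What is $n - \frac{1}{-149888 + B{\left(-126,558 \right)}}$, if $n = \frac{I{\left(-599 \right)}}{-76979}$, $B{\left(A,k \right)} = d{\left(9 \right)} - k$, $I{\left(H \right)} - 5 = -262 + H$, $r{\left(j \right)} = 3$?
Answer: $\frac{128858755}{11581182634} \approx 0.011127$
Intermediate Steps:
$d{\left(y \right)} = 0$ ($d{\left(y \right)} = 0 \cdot 3 \cdot 5 = 0 \cdot 5 = 0$)
$I{\left(H \right)} = -257 + H$ ($I{\left(H \right)} = 5 + \left(-262 + H\right) = -257 + H$)
$B{\left(A,k \right)} = - k$ ($B{\left(A,k \right)} = 0 - k = - k$)
$n = \frac{856}{76979}$ ($n = \frac{-257 - 599}{-76979} = \left(-856\right) \left(- \frac{1}{76979}\right) = \frac{856}{76979} \approx 0.01112$)
$n - \frac{1}{-149888 + B{\left(-126,558 \right)}} = \frac{856}{76979} - \frac{1}{-149888 - 558} = \frac{856}{76979} - \frac{1}{-150446} = \frac{856}{76979} - - \frac{1}{150446} = \frac{856}{76979} + \frac{1}{150446} = \frac{128858755}{11581182634}$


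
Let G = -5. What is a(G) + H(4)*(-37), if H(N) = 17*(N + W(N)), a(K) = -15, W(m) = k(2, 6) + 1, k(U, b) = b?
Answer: -6934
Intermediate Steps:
W(m) = 7 (W(m) = 6 + 1 = 7)
H(N) = 119 + 17*N (H(N) = 17*(N + 7) = 17*(7 + N) = 119 + 17*N)
a(G) + H(4)*(-37) = -15 + (119 + 17*4)*(-37) = -15 + (119 + 68)*(-37) = -15 + 187*(-37) = -15 - 6919 = -6934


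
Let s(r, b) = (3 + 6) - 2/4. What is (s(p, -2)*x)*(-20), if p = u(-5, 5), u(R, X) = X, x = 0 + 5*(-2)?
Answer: 1700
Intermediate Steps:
x = -10 (x = 0 - 10 = -10)
p = 5
s(r, b) = 17/2 (s(r, b) = 9 - 2*¼ = 9 - ½ = 17/2)
(s(p, -2)*x)*(-20) = ((17/2)*(-10))*(-20) = -85*(-20) = 1700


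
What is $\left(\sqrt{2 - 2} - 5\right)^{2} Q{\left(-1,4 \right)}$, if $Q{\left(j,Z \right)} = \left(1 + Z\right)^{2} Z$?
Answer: $2500$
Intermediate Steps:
$Q{\left(j,Z \right)} = Z \left(1 + Z\right)^{2}$
$\left(\sqrt{2 - 2} - 5\right)^{2} Q{\left(-1,4 \right)} = \left(\sqrt{2 - 2} - 5\right)^{2} \cdot 4 \left(1 + 4\right)^{2} = \left(\sqrt{0} - 5\right)^{2} \cdot 4 \cdot 5^{2} = \left(0 - 5\right)^{2} \cdot 4 \cdot 25 = \left(-5\right)^{2} \cdot 100 = 25 \cdot 100 = 2500$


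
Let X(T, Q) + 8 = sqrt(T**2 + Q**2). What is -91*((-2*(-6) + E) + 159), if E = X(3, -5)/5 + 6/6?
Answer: -77532/5 - 91*sqrt(34)/5 ≈ -15613.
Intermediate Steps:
X(T, Q) = -8 + sqrt(Q**2 + T**2) (X(T, Q) = -8 + sqrt(T**2 + Q**2) = -8 + sqrt(Q**2 + T**2))
E = -3/5 + sqrt(34)/5 (E = (-8 + sqrt((-5)**2 + 3**2))/5 + 6/6 = (-8 + sqrt(25 + 9))*(1/5) + 6*(1/6) = (-8 + sqrt(34))*(1/5) + 1 = (-8/5 + sqrt(34)/5) + 1 = -3/5 + sqrt(34)/5 ≈ 0.56619)
-91*((-2*(-6) + E) + 159) = -91*((-2*(-6) + (-3/5 + sqrt(34)/5)) + 159) = -91*((12 + (-3/5 + sqrt(34)/5)) + 159) = -91*((57/5 + sqrt(34)/5) + 159) = -91*(852/5 + sqrt(34)/5) = -77532/5 - 91*sqrt(34)/5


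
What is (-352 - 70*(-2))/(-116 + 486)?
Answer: -106/185 ≈ -0.57297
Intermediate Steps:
(-352 - 70*(-2))/(-116 + 486) = (-352 + 140)/370 = -212*1/370 = -106/185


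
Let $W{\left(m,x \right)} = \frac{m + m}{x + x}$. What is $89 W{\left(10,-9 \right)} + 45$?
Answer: $- \frac{485}{9} \approx -53.889$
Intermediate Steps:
$W{\left(m,x \right)} = \frac{m}{x}$ ($W{\left(m,x \right)} = \frac{2 m}{2 x} = 2 m \frac{1}{2 x} = \frac{m}{x}$)
$89 W{\left(10,-9 \right)} + 45 = 89 \frac{10}{-9} + 45 = 89 \cdot 10 \left(- \frac{1}{9}\right) + 45 = 89 \left(- \frac{10}{9}\right) + 45 = - \frac{890}{9} + 45 = - \frac{485}{9}$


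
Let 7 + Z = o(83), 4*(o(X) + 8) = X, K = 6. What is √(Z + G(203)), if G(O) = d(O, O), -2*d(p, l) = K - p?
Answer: √417/2 ≈ 10.210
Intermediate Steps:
o(X) = -8 + X/4
Z = 23/4 (Z = -7 + (-8 + (¼)*83) = -7 + (-8 + 83/4) = -7 + 51/4 = 23/4 ≈ 5.7500)
d(p, l) = -3 + p/2 (d(p, l) = -(6 - p)/2 = -3 + p/2)
G(O) = -3 + O/2
√(Z + G(203)) = √(23/4 + (-3 + (½)*203)) = √(23/4 + (-3 + 203/2)) = √(23/4 + 197/2) = √(417/4) = √417/2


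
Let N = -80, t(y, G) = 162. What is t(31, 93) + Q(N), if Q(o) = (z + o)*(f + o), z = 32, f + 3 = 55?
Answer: 1506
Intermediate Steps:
f = 52 (f = -3 + 55 = 52)
Q(o) = (32 + o)*(52 + o)
t(31, 93) + Q(N) = 162 + (1664 + (-80)² + 84*(-80)) = 162 + (1664 + 6400 - 6720) = 162 + 1344 = 1506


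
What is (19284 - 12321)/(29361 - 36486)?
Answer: -2321/2375 ≈ -0.97726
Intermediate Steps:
(19284 - 12321)/(29361 - 36486) = 6963/(-7125) = 6963*(-1/7125) = -2321/2375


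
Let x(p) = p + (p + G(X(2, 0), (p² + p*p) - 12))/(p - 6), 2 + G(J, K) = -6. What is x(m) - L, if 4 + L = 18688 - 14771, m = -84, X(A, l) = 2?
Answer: -179819/45 ≈ -3996.0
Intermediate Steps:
L = 3913 (L = -4 + (18688 - 14771) = -4 + 3917 = 3913)
G(J, K) = -8 (G(J, K) = -2 - 6 = -8)
x(p) = p + (-8 + p)/(-6 + p) (x(p) = p + (p - 8)/(p - 6) = p + (-8 + p)/(-6 + p))
x(m) - L = (-8 + (-84)² - 5*(-84))/(-6 - 84) - 1*3913 = (-8 + 7056 + 420)/(-90) - 3913 = -1/90*7468 - 3913 = -3734/45 - 3913 = -179819/45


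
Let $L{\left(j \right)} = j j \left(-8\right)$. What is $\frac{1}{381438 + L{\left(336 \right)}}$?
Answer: $- \frac{1}{521730} \approx -1.9167 \cdot 10^{-6}$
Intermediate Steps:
$L{\left(j \right)} = - 8 j^{2}$ ($L{\left(j \right)} = j^{2} \left(-8\right) = - 8 j^{2}$)
$\frac{1}{381438 + L{\left(336 \right)}} = \frac{1}{381438 - 8 \cdot 336^{2}} = \frac{1}{381438 - 903168} = \frac{1}{-521730} = - \frac{1}{521730}$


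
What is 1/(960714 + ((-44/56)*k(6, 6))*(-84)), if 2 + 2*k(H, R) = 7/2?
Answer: 2/1921527 ≈ 1.0408e-6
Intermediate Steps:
k(H, R) = ¾ (k(H, R) = -1 + (7/2)/2 = -1 + (7*(½))/2 = -1 + (½)*(7/2) = -1 + 7/4 = ¾)
1/(960714 + ((-44/56)*k(6, 6))*(-84)) = 1/(960714 + (-44/56*(¾))*(-84)) = 1/(960714 + (-44*1/56*(¾))*(-84)) = 1/(960714 - 11/14*¾*(-84)) = 1/(960714 - 33/56*(-84)) = 1/(960714 + 99/2) = 1/(1921527/2) = 2/1921527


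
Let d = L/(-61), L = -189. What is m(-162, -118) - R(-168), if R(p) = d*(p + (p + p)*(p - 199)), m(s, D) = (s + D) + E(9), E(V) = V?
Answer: -23290747/61 ≈ -3.8182e+5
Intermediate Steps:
d = 189/61 (d = -189/(-61) = -189*(-1/61) = 189/61 ≈ 3.0984)
m(s, D) = 9 + D + s (m(s, D) = (s + D) + 9 = (D + s) + 9 = 9 + D + s)
R(p) = 189*p/61 + 378*p*(-199 + p)/61 (R(p) = 189*(p + (p + p)*(p - 199))/61 = 189*(p + (2*p)*(-199 + p))/61 = 189*(p + 2*p*(-199 + p))/61 = 189*p/61 + 378*p*(-199 + p)/61)
m(-162, -118) - R(-168) = (9 - 118 - 162) - 189*(-168)*(-397 + 2*(-168))/61 = -271 - 189*(-168)*(-397 - 336)/61 = -271 - 189*(-168)*(-733)/61 = -271 - 1*23274216/61 = -271 - 23274216/61 = -23290747/61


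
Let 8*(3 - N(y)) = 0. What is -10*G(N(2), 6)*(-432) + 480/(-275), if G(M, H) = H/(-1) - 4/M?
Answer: -1742496/55 ≈ -31682.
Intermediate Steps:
N(y) = 3 (N(y) = 3 - ⅛*0 = 3 + 0 = 3)
G(M, H) = -H - 4/M (G(M, H) = H*(-1) - 4/M = -H - 4/M)
-10*G(N(2), 6)*(-432) + 480/(-275) = -10*(-1*6 - 4/3)*(-432) + 480/(-275) = -10*(-6 - 4*⅓)*(-432) + 480*(-1/275) = -10*(-6 - 4/3)*(-432) - 96/55 = -10*(-22/3)*(-432) - 96/55 = (220/3)*(-432) - 96/55 = -31680 - 96/55 = -1742496/55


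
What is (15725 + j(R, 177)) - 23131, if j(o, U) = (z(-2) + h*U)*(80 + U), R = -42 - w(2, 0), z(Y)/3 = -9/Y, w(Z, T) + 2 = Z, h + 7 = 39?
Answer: 2903423/2 ≈ 1.4517e+6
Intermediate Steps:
h = 32 (h = -7 + 39 = 32)
w(Z, T) = -2 + Z
z(Y) = -27/Y (z(Y) = 3*(-9/Y) = -27/Y)
R = -42 (R = -42 - (-2 + 2) = -42 - 1*0 = -42 + 0 = -42)
j(o, U) = (80 + U)*(27/2 + 32*U) (j(o, U) = (-27/(-2) + 32*U)*(80 + U) = (-27*(-1/2) + 32*U)*(80 + U) = (27/2 + 32*U)*(80 + U) = (80 + U)*(27/2 + 32*U))
(15725 + j(R, 177)) - 23131 = (15725 + (1080 + 32*177**2 + (5147/2)*177)) - 23131 = (15725 + (1080 + 32*31329 + 911019/2)) - 23131 = (15725 + (1080 + 1002528 + 911019/2)) - 23131 = (15725 + 2918235/2) - 23131 = 2949685/2 - 23131 = 2903423/2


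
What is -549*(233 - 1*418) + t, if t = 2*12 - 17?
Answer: 101572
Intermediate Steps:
t = 7 (t = 24 - 17 = 7)
-549*(233 - 1*418) + t = -549*(233 - 1*418) + 7 = -549*(233 - 418) + 7 = -549*(-185) + 7 = 101565 + 7 = 101572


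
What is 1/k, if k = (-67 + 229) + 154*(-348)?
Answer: -1/53430 ≈ -1.8716e-5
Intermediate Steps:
k = -53430 (k = 162 - 53592 = -53430)
1/k = 1/(-53430) = -1/53430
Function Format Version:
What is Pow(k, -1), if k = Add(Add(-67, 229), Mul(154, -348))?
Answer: Rational(-1, 53430) ≈ -1.8716e-5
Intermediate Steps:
k = -53430 (k = Add(162, -53592) = -53430)
Pow(k, -1) = Pow(-53430, -1) = Rational(-1, 53430)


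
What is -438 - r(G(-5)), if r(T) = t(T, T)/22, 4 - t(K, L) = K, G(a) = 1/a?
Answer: -48201/110 ≈ -438.19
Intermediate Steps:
G(a) = 1/a
t(K, L) = 4 - K
r(T) = 2/11 - T/22 (r(T) = (4 - T)/22 = (4 - T)*(1/22) = 2/11 - T/22)
-438 - r(G(-5)) = -438 - (2/11 - 1/22/(-5)) = -438 - (2/11 - 1/22*(-⅕)) = -438 - (2/11 + 1/110) = -438 - 1*21/110 = -438 - 21/110 = -48201/110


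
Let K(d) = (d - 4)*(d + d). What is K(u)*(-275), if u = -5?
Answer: -24750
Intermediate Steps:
K(d) = 2*d*(-4 + d) (K(d) = (-4 + d)*(2*d) = 2*d*(-4 + d))
K(u)*(-275) = (2*(-5)*(-4 - 5))*(-275) = (2*(-5)*(-9))*(-275) = 90*(-275) = -24750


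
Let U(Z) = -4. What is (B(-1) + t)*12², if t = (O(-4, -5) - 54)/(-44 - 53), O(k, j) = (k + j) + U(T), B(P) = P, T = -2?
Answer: -4320/97 ≈ -44.536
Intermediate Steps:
O(k, j) = -4 + j + k (O(k, j) = (k + j) - 4 = (j + k) - 4 = -4 + j + k)
t = 67/97 (t = ((-4 - 5 - 4) - 54)/(-44 - 53) = (-13 - 54)/(-97) = -67*(-1/97) = 67/97 ≈ 0.69072)
(B(-1) + t)*12² = (-1 + 67/97)*12² = -30/97*144 = -4320/97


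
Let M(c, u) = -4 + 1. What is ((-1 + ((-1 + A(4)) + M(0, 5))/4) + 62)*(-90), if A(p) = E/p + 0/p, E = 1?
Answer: -43245/8 ≈ -5405.6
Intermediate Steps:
A(p) = 1/p (A(p) = 1/p + 0/p = 1/p + 0 = 1/p)
M(c, u) = -3
((-1 + ((-1 + A(4)) + M(0, 5))/4) + 62)*(-90) = ((-1 + ((-1 + 1/4) - 3)/4) + 62)*(-90) = ((-1 + ((-1 + ¼) - 3)/4) + 62)*(-90) = ((-1 + (-¾ - 3)/4) + 62)*(-90) = ((-1 + (¼)*(-15/4)) + 62)*(-90) = ((-1 - 15/16) + 62)*(-90) = (-31/16 + 62)*(-90) = (961/16)*(-90) = -43245/8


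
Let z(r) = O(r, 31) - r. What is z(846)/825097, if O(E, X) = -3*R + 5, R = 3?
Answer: -850/825097 ≈ -0.0010302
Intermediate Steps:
O(E, X) = -4 (O(E, X) = -3*3 + 5 = -9 + 5 = -4)
z(r) = -4 - r
z(846)/825097 = (-4 - 1*846)/825097 = (-4 - 846)*(1/825097) = -850*1/825097 = -850/825097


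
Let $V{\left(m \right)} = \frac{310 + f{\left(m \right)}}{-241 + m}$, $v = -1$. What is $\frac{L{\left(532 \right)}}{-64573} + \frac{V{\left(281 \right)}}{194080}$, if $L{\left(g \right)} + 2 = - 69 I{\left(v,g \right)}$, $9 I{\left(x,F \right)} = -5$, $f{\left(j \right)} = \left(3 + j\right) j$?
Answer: $\frac{7336707583}{751939670400} \approx 0.009757$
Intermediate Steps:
$f{\left(j \right)} = j \left(3 + j\right)$
$I{\left(x,F \right)} = - \frac{5}{9}$ ($I{\left(x,F \right)} = \frac{1}{9} \left(-5\right) = - \frac{5}{9}$)
$L{\left(g \right)} = \frac{109}{3}$ ($L{\left(g \right)} = -2 - - \frac{115}{3} = -2 + \frac{115}{3} = \frac{109}{3}$)
$V{\left(m \right)} = \frac{310 + m \left(3 + m\right)}{-241 + m}$
$\frac{L{\left(532 \right)}}{-64573} + \frac{V{\left(281 \right)}}{194080} = \frac{109}{3 \left(-64573\right)} + \frac{\frac{1}{-241 + 281} \left(310 + 281 \left(3 + 281\right)\right)}{194080} = \frac{109}{3} \left(- \frac{1}{64573}\right) + \frac{310 + 281 \cdot 284}{40} \cdot \frac{1}{194080} = - \frac{109}{193719} + \frac{310 + 79804}{40} \cdot \frac{1}{194080} = - \frac{109}{193719} + \frac{1}{40} \cdot 80114 \cdot \frac{1}{194080} = - \frac{109}{193719} + \frac{40057}{20} \cdot \frac{1}{194080} = - \frac{109}{193719} + \frac{40057}{3881600} = \frac{7336707583}{751939670400}$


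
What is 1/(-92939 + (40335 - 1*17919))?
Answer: -1/70523 ≈ -1.4180e-5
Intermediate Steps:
1/(-92939 + (40335 - 1*17919)) = 1/(-92939 + (40335 - 17919)) = 1/(-92939 + 22416) = 1/(-70523) = -1/70523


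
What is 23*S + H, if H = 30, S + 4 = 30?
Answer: 628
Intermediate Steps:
S = 26 (S = -4 + 30 = 26)
23*S + H = 23*26 + 30 = 598 + 30 = 628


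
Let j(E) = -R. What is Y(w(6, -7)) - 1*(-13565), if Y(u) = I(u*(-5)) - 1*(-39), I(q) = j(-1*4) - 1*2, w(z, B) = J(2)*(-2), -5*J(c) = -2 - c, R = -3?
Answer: 13605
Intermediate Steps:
J(c) = 2/5 + c/5 (J(c) = -(-2 - c)/5 = 2/5 + c/5)
j(E) = 3 (j(E) = -1*(-3) = 3)
w(z, B) = -8/5 (w(z, B) = (2/5 + (1/5)*2)*(-2) = (2/5 + 2/5)*(-2) = (4/5)*(-2) = -8/5)
I(q) = 1 (I(q) = 3 - 1*2 = 3 - 2 = 1)
Y(u) = 40 (Y(u) = 1 - 1*(-39) = 1 + 39 = 40)
Y(w(6, -7)) - 1*(-13565) = 40 - 1*(-13565) = 40 + 13565 = 13605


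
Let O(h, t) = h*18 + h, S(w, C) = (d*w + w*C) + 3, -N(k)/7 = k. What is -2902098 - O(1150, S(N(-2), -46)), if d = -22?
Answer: -2923948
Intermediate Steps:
N(k) = -7*k
S(w, C) = 3 - 22*w + C*w (S(w, C) = (-22*w + w*C) + 3 = (-22*w + C*w) + 3 = 3 - 22*w + C*w)
O(h, t) = 19*h (O(h, t) = 18*h + h = 19*h)
-2902098 - O(1150, S(N(-2), -46)) = -2902098 - 19*1150 = -2902098 - 1*21850 = -2902098 - 21850 = -2923948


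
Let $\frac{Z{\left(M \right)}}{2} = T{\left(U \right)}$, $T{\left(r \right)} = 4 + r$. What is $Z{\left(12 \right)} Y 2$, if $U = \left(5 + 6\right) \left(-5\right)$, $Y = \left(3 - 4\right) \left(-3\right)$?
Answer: $-612$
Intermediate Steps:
$Y = 3$ ($Y = \left(-1\right) \left(-3\right) = 3$)
$U = -55$ ($U = 11 \left(-5\right) = -55$)
$Z{\left(M \right)} = -102$ ($Z{\left(M \right)} = 2 \left(4 - 55\right) = 2 \left(-51\right) = -102$)
$Z{\left(12 \right)} Y 2 = \left(-102\right) 3 \cdot 2 = \left(-306\right) 2 = -612$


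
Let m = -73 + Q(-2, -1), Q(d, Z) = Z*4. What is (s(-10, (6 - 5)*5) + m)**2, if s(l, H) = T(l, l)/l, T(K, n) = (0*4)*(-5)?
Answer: 5929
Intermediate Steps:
T(K, n) = 0 (T(K, n) = 0*(-5) = 0)
Q(d, Z) = 4*Z
m = -77 (m = -73 + 4*(-1) = -73 - 4 = -77)
s(l, H) = 0 (s(l, H) = 0/l = 0)
(s(-10, (6 - 5)*5) + m)**2 = (0 - 77)**2 = (-77)**2 = 5929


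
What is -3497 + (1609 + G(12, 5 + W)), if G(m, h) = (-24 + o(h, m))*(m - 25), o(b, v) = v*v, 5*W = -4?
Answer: -3448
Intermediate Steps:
W = -⅘ (W = (⅕)*(-4) = -⅘ ≈ -0.80000)
o(b, v) = v²
G(m, h) = (-25 + m)*(-24 + m²) (G(m, h) = (-24 + m²)*(m - 25) = (-24 + m²)*(-25 + m) = (-25 + m)*(-24 + m²))
-3497 + (1609 + G(12, 5 + W)) = -3497 + (1609 + (600 + 12³ - 25*12² - 24*12)) = -3497 + (1609 + (600 + 1728 - 25*144 - 288)) = -3497 + (1609 + (600 + 1728 - 3600 - 288)) = -3497 + (1609 - 1560) = -3497 + 49 = -3448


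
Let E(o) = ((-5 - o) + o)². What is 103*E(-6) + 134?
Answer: 2709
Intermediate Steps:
E(o) = 25 (E(o) = (-5)² = 25)
103*E(-6) + 134 = 103*25 + 134 = 2575 + 134 = 2709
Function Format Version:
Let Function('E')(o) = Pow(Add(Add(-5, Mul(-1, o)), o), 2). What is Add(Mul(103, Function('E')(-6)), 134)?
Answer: 2709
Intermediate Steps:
Function('E')(o) = 25 (Function('E')(o) = Pow(-5, 2) = 25)
Add(Mul(103, Function('E')(-6)), 134) = Add(Mul(103, 25), 134) = Add(2575, 134) = 2709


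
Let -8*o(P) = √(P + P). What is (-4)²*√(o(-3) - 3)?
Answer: 4*√(-48 - 2*I*√6) ≈ 1.4124 - 27.749*I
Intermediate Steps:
o(P) = -√2*√P/8 (o(P) = -√(P + P)/8 = -√2*√P/8)
(-4)²*√(o(-3) - 3) = (-4)²*√(-√2*√(-3)/8 - 3) = 16*√(-√2*I*√3/8 - 3) = 16*√(-I*√6/8 - 3) = 16*√(-3 - I*√6/8)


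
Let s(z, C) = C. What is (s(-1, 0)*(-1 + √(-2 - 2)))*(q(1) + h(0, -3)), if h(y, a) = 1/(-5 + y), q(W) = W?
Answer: 0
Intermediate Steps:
(s(-1, 0)*(-1 + √(-2 - 2)))*(q(1) + h(0, -3)) = (0*(-1 + √(-2 - 2)))*(1 + 1/(-5 + 0)) = (0*(-1 + √(-4)))*(1 + 1/(-5)) = (0*(-1 + 2*I))*(1 - ⅕) = 0*(⅘) = 0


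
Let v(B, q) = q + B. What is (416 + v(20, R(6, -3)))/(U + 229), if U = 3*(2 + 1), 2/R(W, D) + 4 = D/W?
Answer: 280/153 ≈ 1.8301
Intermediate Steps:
R(W, D) = 2/(-4 + D/W)
U = 9 (U = 3*3 = 9)
v(B, q) = B + q
(416 + v(20, R(6, -3)))/(U + 229) = (416 + (20 + 2*6/(-3 - 4*6)))/(9 + 229) = (416 + (20 + 2*6/(-3 - 24)))/238 = (416 + (20 + 2*6/(-27)))*(1/238) = (416 + (20 + 2*6*(-1/27)))*(1/238) = (416 + (20 - 4/9))*(1/238) = (416 + 176/9)*(1/238) = (3920/9)*(1/238) = 280/153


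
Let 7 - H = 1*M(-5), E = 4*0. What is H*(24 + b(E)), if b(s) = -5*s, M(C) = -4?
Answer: 264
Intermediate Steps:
E = 0
H = 11 (H = 7 - (-4) = 7 - 1*(-4) = 7 + 4 = 11)
H*(24 + b(E)) = 11*(24 - 5*0) = 11*(24 + 0) = 11*24 = 264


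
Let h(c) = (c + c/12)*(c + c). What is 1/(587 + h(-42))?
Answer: 1/4409 ≈ 0.00022681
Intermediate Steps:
h(c) = 13*c²/6 (h(c) = (c + c*(1/12))*(2*c) = (c + c/12)*(2*c) = (13*c/12)*(2*c) = 13*c²/6)
1/(587 + h(-42)) = 1/(587 + (13/6)*(-42)²) = 1/(587 + (13/6)*1764) = 1/(587 + 3822) = 1/4409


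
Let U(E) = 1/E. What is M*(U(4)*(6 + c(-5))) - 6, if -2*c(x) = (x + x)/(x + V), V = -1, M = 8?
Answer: 13/3 ≈ 4.3333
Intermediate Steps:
c(x) = -x/(-1 + x) (c(x) = -(x + x)/(2*(x - 1)) = -2*x/(2*(-1 + x)) = -x/(-1 + x))
M*(U(4)*(6 + c(-5))) - 6 = 8*((6 - 1*(-5)/(-1 - 5))/4) - 6 = 8*((6 - 1*(-5)/(-6))/4) - 6 = 8*((6 - 1*(-5)*(-1/6))/4) - 6 = 8*((6 - 5/6)/4) - 6 = 8*((1/4)*(31/6)) - 6 = 8*(31/24) - 6 = 31/3 - 6 = 13/3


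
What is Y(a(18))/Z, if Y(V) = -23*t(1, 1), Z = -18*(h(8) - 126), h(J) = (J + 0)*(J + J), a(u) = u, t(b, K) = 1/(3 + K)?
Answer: 23/144 ≈ 0.15972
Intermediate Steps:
h(J) = 2*J² (h(J) = J*(2*J) = 2*J²)
Z = -36 (Z = -18*(2*8² - 126) = -18*(2*64 - 126) = -18*(128 - 126) = -18*2 = -36)
Y(V) = -23/4 (Y(V) = -23/(3 + 1) = -23/4)
Y(a(18))/Z = -23/4/(-36) = -23/4*(-1/36) = 23/144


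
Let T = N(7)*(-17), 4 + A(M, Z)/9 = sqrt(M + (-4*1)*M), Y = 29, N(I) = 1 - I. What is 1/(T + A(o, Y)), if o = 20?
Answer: 11/1536 - I*sqrt(15)/512 ≈ 0.0071615 - 0.0075644*I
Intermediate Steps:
A(M, Z) = -36 + 9*sqrt(3)*sqrt(-M) (A(M, Z) = -36 + 9*sqrt(M + (-4*1)*M) = -36 + 9*sqrt(M - 4*M) = -36 + 9*sqrt(-3*M) = -36 + 9*(sqrt(3)*sqrt(-M)) = -36 + 9*sqrt(3)*sqrt(-M))
T = 102 (T = (1 - 1*7)*(-17) = (1 - 7)*(-17) = -6*(-17) = 102)
1/(T + A(o, Y)) = 1/(102 + (-36 + 9*sqrt(3)*sqrt(-1*20))) = 1/(102 + (-36 + 9*sqrt(3)*sqrt(-20))) = 1/(102 + (-36 + 9*sqrt(3)*(2*I*sqrt(5)))) = 1/(102 + (-36 + 18*I*sqrt(15))) = 1/(66 + 18*I*sqrt(15))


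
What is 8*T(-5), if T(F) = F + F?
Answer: -80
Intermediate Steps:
T(F) = 2*F
8*T(-5) = 8*(2*(-5)) = 8*(-10) = -80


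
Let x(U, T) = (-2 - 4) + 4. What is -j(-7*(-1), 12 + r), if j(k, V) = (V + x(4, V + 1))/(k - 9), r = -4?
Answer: 3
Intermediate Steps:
x(U, T) = -2 (x(U, T) = -6 + 4 = -2)
j(k, V) = (-2 + V)/(-9 + k) (j(k, V) = (V - 2)/(k - 9) = (-2 + V)/(-9 + k))
-j(-7*(-1), 12 + r) = -(-2 + (12 - 4))/(-9 - 7*(-1)) = -(-2 + 8)/(-9 + 7) = -6/(-2) = -(-1)*6/2 = -1*(-3) = 3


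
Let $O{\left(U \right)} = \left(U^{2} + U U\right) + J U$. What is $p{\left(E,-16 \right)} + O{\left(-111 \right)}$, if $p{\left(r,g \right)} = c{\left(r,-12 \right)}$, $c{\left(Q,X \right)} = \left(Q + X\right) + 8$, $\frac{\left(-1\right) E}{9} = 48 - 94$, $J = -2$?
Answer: $25274$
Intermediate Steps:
$E = 414$ ($E = - 9 \left(48 - 94\right) = \left(-9\right) \left(-46\right) = 414$)
$c{\left(Q,X \right)} = 8 + Q + X$
$p{\left(r,g \right)} = -4 + r$ ($p{\left(r,g \right)} = 8 + r - 12 = -4 + r$)
$O{\left(U \right)} = - 2 U + 2 U^{2}$ ($O{\left(U \right)} = \left(U^{2} + U U\right) - 2 U = \left(U^{2} + U^{2}\right) - 2 U = 2 U^{2} - 2 U = - 2 U + 2 U^{2}$)
$p{\left(E,-16 \right)} + O{\left(-111 \right)} = \left(-4 + 414\right) + 2 \left(-111\right) \left(-1 - 111\right) = 410 + 2 \left(-111\right) \left(-112\right) = 410 + 24864 = 25274$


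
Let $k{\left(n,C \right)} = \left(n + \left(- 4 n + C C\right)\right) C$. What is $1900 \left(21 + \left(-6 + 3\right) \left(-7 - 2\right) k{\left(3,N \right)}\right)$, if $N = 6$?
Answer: $8350500$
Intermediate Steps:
$k{\left(n,C \right)} = C \left(C^{2} - 3 n\right)$ ($k{\left(n,C \right)} = \left(n + \left(- 4 n + C^{2}\right)\right) C = \left(n + \left(C^{2} - 4 n\right)\right) C = \left(C^{2} - 3 n\right) C = C \left(C^{2} - 3 n\right)$)
$1900 \left(21 + \left(-6 + 3\right) \left(-7 - 2\right) k{\left(3,N \right)}\right) = 1900 \left(21 + \left(-6 + 3\right) \left(-7 - 2\right) 6 \left(6^{2} - 9\right)\right) = 1900 \left(21 + \left(-3\right) \left(-9\right) 6 \left(36 - 9\right)\right) = 1900 \left(21 + 27 \cdot 6 \cdot 27\right) = 1900 \left(21 + 27 \cdot 162\right) = 1900 \left(21 + 4374\right) = 1900 \cdot 4395 = 8350500$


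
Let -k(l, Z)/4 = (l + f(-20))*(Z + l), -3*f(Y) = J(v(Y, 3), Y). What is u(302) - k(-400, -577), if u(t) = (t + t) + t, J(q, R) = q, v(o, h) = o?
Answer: 4614158/3 ≈ 1.5381e+6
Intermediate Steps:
f(Y) = -Y/3
u(t) = 3*t (u(t) = 2*t + t = 3*t)
k(l, Z) = -4*(20/3 + l)*(Z + l) (k(l, Z) = -4*(l - 1/3*(-20))*(Z + l) = -4*(l + 20/3)*(Z + l) = -4*(20/3 + l)*(Z + l))
u(302) - k(-400, -577) = 3*302 - (-4*(-400)**2 - 80/3*(-577) - 80/3*(-400) - 4*(-577)*(-400)) = 906 - (-4*160000 + 46160/3 + 32000/3 - 923200) = 906 - (-640000 + 46160/3 + 32000/3 - 923200) = 906 - 1*(-4611440/3) = 906 + 4611440/3 = 4614158/3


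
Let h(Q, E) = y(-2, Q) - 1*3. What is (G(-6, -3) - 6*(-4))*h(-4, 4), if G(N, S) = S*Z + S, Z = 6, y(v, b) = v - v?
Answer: -9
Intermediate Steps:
y(v, b) = 0
G(N, S) = 7*S (G(N, S) = S*6 + S = 6*S + S = 7*S)
h(Q, E) = -3 (h(Q, E) = 0 - 1*3 = 0 - 3 = -3)
(G(-6, -3) - 6*(-4))*h(-4, 4) = (7*(-3) - 6*(-4))*(-3) = (-21 + 24)*(-3) = 3*(-3) = -9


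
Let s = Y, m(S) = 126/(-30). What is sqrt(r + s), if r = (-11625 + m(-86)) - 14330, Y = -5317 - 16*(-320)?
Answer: 7*I*sqrt(13345)/5 ≈ 161.73*I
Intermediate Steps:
m(S) = -21/5 (m(S) = 126*(-1/30) = -21/5)
Y = -197 (Y = -5317 - 1*(-5120) = -5317 + 5120 = -197)
s = -197
r = -129796/5 (r = (-11625 - 21/5) - 14330 = -58146/5 - 14330 = -129796/5 ≈ -25959.)
sqrt(r + s) = sqrt(-129796/5 - 197) = sqrt(-130781/5) = 7*I*sqrt(13345)/5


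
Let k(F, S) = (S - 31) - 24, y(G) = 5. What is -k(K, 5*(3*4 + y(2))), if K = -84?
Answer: -30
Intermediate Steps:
k(F, S) = -55 + S (k(F, S) = (-31 + S) - 24 = -55 + S)
-k(K, 5*(3*4 + y(2))) = -(-55 + 5*(3*4 + 5)) = -(-55 + 5*(12 + 5)) = -(-55 + 5*17) = -(-55 + 85) = -1*30 = -30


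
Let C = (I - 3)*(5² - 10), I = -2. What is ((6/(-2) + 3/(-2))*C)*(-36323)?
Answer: -24518025/2 ≈ -1.2259e+7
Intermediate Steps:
C = -75 (C = (-2 - 3)*(5² - 10) = -5*(25 - 10) = -5*15 = -75)
((6/(-2) + 3/(-2))*C)*(-36323) = ((6/(-2) + 3/(-2))*(-75))*(-36323) = ((6*(-½) + 3*(-½))*(-75))*(-36323) = ((-3 - 3/2)*(-75))*(-36323) = -9/2*(-75)*(-36323) = (675/2)*(-36323) = -24518025/2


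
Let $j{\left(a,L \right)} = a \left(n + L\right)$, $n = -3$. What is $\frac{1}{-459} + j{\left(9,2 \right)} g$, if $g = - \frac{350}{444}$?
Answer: $\frac{240901}{33966} \approx 7.0924$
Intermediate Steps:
$j{\left(a,L \right)} = a \left(-3 + L\right)$
$g = - \frac{175}{222}$ ($g = \left(-350\right) \frac{1}{444} = - \frac{175}{222} \approx -0.78829$)
$\frac{1}{-459} + j{\left(9,2 \right)} g = \frac{1}{-459} + 9 \left(-3 + 2\right) \left(- \frac{175}{222}\right) = - \frac{1}{459} + 9 \left(-1\right) \left(- \frac{175}{222}\right) = - \frac{1}{459} - - \frac{525}{74} = - \frac{1}{459} + \frac{525}{74} = \frac{240901}{33966}$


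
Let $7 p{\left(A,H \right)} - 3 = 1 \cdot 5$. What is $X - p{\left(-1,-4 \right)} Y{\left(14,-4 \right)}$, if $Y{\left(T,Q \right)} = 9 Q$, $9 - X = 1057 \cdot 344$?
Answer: $- \frac{2544905}{7} \approx -3.6356 \cdot 10^{5}$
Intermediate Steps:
$p{\left(A,H \right)} = \frac{8}{7}$ ($p{\left(A,H \right)} = \frac{3}{7} + \frac{1 \cdot 5}{7} = \frac{3}{7} + \frac{1}{7} \cdot 5 = \frac{3}{7} + \frac{5}{7} = \frac{8}{7}$)
$X = -363599$ ($X = 9 - 1057 \cdot 344 = 9 - 363608 = -363599$)
$X - p{\left(-1,-4 \right)} Y{\left(14,-4 \right)} = -363599 - \frac{8 \cdot 9 \left(-4\right)}{7} = -363599 - \frac{8}{7} \left(-36\right) = -363599 - - \frac{288}{7} = -363599 + \frac{288}{7} = - \frac{2544905}{7}$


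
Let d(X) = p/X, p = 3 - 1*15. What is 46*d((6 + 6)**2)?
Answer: -23/6 ≈ -3.8333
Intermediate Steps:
p = -12 (p = 3 - 15 = -12)
d(X) = -12/X
46*d((6 + 6)**2) = 46*(-12/(6 + 6)**2) = 46*(-12/(12**2)) = 46*(-12/144) = 46*(-12*1/144) = 46*(-1/12) = -23/6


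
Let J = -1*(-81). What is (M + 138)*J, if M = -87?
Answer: 4131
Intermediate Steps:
J = 81
(M + 138)*J = (-87 + 138)*81 = 51*81 = 4131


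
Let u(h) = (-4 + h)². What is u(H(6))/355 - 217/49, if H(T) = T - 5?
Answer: -10942/2485 ≈ -4.4032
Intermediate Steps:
H(T) = -5 + T
u(H(6))/355 - 217/49 = (-4 + (-5 + 6))²/355 - 217/49 = (-4 + 1)²*(1/355) - 217*1/49 = (-3)²*(1/355) - 31/7 = 9*(1/355) - 31/7 = 9/355 - 31/7 = -10942/2485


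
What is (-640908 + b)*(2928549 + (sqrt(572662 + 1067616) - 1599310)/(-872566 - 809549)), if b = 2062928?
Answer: 1401018983077759780/336423 - 284404*sqrt(1640278)/336423 ≈ 4.1645e+12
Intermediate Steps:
(-640908 + b)*(2928549 + (sqrt(572662 + 1067616) - 1599310)/(-872566 - 809549)) = (-640908 + 2062928)*(2928549 + (sqrt(572662 + 1067616) - 1599310)/(-872566 - 809549)) = 1422020*(2928549 + (sqrt(1640278) - 1599310)/(-1682115)) = 1422020*(2928549 + (-1599310 + sqrt(1640278))*(-1/1682115)) = 1422020*(2928549 + (319862/336423 - sqrt(1640278)/1682115)) = 1422020*(985231560089/336423 - sqrt(1640278)/1682115) = 1401018983077759780/336423 - 284404*sqrt(1640278)/336423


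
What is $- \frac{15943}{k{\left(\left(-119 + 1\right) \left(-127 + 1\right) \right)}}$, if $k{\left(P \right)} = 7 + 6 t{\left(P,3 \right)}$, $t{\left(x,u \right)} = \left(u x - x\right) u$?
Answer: $- \frac{15943}{535255} \approx -0.029786$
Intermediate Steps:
$t{\left(x,u \right)} = u \left(- x + u x\right)$ ($t{\left(x,u \right)} = \left(- x + u x\right) u = u \left(- x + u x\right)$)
$k{\left(P \right)} = 7 + 36 P$ ($k{\left(P \right)} = 7 + 6 \cdot 3 P \left(-1 + 3\right) = 7 + 6 \cdot 3 P 2 = 7 + 6 \cdot 6 P = 7 + 36 P$)
$- \frac{15943}{k{\left(\left(-119 + 1\right) \left(-127 + 1\right) \right)}} = - \frac{15943}{7 + 36 \left(-119 + 1\right) \left(-127 + 1\right)} = - \frac{15943}{7 + 36 \left(\left(-118\right) \left(-126\right)\right)} = - \frac{15943}{7 + 36 \cdot 14868} = - \frac{15943}{7 + 535248} = - \frac{15943}{535255}$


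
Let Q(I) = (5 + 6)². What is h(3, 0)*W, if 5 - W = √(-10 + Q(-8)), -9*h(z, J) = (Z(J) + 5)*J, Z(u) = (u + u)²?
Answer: 0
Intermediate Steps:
Z(u) = 4*u² (Z(u) = (2*u)² = 4*u²)
Q(I) = 121 (Q(I) = 11² = 121)
h(z, J) = -J*(5 + 4*J²)/9 (h(z, J) = -(4*J² + 5)*J/9 = -(5 + 4*J²)*J/9 = -J*(5 + 4*J²)/9)
W = 5 - √111 (W = 5 - √(-10 + 121) = 5 - √111 ≈ -5.5357)
h(3, 0)*W = (-⅑*0*(5 + 4*0²))*(5 - √111) = (-⅑*0*(5 + 4*0))*(5 - √111) = (-⅑*0*(5 + 0))*(5 - √111) = (-⅑*0*5)*(5 - √111) = 0*(5 - √111) = 0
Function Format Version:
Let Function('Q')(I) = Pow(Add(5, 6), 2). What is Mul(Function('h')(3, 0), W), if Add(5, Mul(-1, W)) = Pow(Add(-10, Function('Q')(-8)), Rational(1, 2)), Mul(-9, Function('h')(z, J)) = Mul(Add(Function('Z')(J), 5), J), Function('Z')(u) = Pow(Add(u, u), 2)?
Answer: 0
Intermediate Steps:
Function('Z')(u) = Mul(4, Pow(u, 2)) (Function('Z')(u) = Pow(Mul(2, u), 2) = Mul(4, Pow(u, 2)))
Function('Q')(I) = 121 (Function('Q')(I) = Pow(11, 2) = 121)
Function('h')(z, J) = Mul(Rational(-1, 9), J, Add(5, Mul(4, Pow(J, 2)))) (Function('h')(z, J) = Mul(Rational(-1, 9), Mul(Add(Mul(4, Pow(J, 2)), 5), J)) = Mul(Rational(-1, 9), Mul(Add(5, Mul(4, Pow(J, 2))), J)) = Mul(Rational(-1, 9), Mul(J, Add(5, Mul(4, Pow(J, 2))))) = Mul(Rational(-1, 9), J, Add(5, Mul(4, Pow(J, 2)))))
W = Add(5, Mul(-1, Pow(111, Rational(1, 2)))) (W = Add(5, Mul(-1, Pow(Add(-10, 121), Rational(1, 2)))) = Add(5, Mul(-1, Pow(111, Rational(1, 2)))) ≈ -5.5357)
Mul(Function('h')(3, 0), W) = Mul(Mul(Rational(-1, 9), 0, Add(5, Mul(4, Pow(0, 2)))), Add(5, Mul(-1, Pow(111, Rational(1, 2))))) = Mul(Mul(Rational(-1, 9), 0, Add(5, Mul(4, 0))), Add(5, Mul(-1, Pow(111, Rational(1, 2))))) = Mul(Mul(Rational(-1, 9), 0, Add(5, 0)), Add(5, Mul(-1, Pow(111, Rational(1, 2))))) = Mul(Mul(Rational(-1, 9), 0, 5), Add(5, Mul(-1, Pow(111, Rational(1, 2))))) = Mul(0, Add(5, Mul(-1, Pow(111, Rational(1, 2))))) = 0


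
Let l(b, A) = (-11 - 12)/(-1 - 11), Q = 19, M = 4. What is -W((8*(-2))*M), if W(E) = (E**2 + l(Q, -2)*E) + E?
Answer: -11728/3 ≈ -3909.3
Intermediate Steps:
l(b, A) = 23/12 (l(b, A) = -23/(-12) = -23*(-1/12) = 23/12)
W(E) = E**2 + 35*E/12 (W(E) = (E**2 + 23*E/12) + E = E**2 + 35*E/12)
-W((8*(-2))*M) = -(8*(-2))*4*(35 + 12*((8*(-2))*4))/12 = -(-16*4)*(35 + 12*(-16*4))/12 = -(-64)*(35 + 12*(-64))/12 = -(-64)*(35 - 768)/12 = -(-64)*(-733)/12 = -1*11728/3 = -11728/3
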